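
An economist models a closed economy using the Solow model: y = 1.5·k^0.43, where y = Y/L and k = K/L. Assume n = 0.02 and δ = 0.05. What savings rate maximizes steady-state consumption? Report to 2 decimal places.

Break-even investment rate: n + δ = 0.02 + 0.05 = 0.07.
At the golden rule MPK = n+δ, and in any Cobb-Douglas steady state s = (n+δ)·k/y = MPK·k/y = capital's share 0.43.

s_gold = 0.43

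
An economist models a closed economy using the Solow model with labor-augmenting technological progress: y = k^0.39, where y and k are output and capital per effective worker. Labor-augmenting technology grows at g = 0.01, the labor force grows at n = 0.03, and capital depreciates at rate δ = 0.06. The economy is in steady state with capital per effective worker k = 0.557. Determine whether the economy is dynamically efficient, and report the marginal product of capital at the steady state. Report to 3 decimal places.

dynamically efficient; MPK ≈ 0.557

Break-even investment rate: n + g + δ = 0.03 + 0.01 + 0.06 = 0.1.
MPK = 0.39·k^(0.39−1) = 0.39·0.557^(-0.61) ≈ 0.5573.
MPK > 0.1, so the economy is dynamically efficient (under-saving).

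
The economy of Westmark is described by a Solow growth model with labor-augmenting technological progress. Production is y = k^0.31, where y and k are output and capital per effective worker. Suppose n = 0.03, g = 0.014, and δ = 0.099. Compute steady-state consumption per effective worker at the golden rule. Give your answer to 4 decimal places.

Capital per effective worker breaks even when investment replaces (n + g + δ)·k; here n + g + δ = 0.143.
Golden rule sets MPK = n+g+δ: 0.31·k^(0.31−1) = 0.143, so k_gold = (0.31/0.143)^(1/0.69) ≈ 3.0690.
y_gold = 3.0690^0.31 ≈ 1.4157.
c_gold = y_gold − (n+g+δ)·k_gold = 1.4157 − 0.143·3.0690 ≈ 0.9768.

c_gold ≈ 0.9768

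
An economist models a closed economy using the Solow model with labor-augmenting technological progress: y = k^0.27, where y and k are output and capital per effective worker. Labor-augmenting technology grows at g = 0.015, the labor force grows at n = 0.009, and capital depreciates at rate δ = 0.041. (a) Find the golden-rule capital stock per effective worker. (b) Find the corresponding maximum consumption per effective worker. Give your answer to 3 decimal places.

(a) k_gold ≈ 7.034; (b) c_gold ≈ 1.236

Capital per effective worker breaks even when investment replaces (n + g + δ)·k; here n + g + δ = 0.065.
Maximizing c = f(k) − (n+g+δ)·k gives f'(k) = n+g+δ, i.e. 0.27·k^(0.27−1) = 0.065, so k_gold = (0.27/0.065)^(1/0.73) ≈ 7.0338.
y_gold = 7.0338^0.27 ≈ 1.6933; c_gold = y_gold − 0.065·k_gold ≈ 1.2361.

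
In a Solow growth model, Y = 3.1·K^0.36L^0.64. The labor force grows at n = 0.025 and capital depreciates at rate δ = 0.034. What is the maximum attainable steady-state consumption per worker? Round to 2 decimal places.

c_gold ≈ 10.37

The effective depreciation rate is n + δ = 0.025 + 0.034 = 0.059.
Golden rule sets MPK = n+δ: 0.36·3.1·k^(0.36−1) = 0.059, so k_gold = (0.36·3.1/0.059)^(1/0.64) ≈ 98.8596.
y_gold = 3.1·98.8596^0.36 ≈ 16.2020.
c_gold = y_gold − (n+δ)·k_gold = 16.2020 − 0.059·98.8596 ≈ 10.3693.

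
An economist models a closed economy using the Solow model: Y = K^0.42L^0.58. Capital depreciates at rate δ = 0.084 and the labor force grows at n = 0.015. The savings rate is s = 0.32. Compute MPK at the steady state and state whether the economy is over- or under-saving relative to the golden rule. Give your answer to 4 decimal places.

Break-even investment rate: n + δ = 0.015 + 0.084 = 0.099.
Steady-state k*: s·k^0.42 = 0.099·k gives k* = (0.32/0.099)^(1/0.58) ≈ 7.5592.
MPK = 0.42·7.5592^(-0.58) ≈ 0.1299.
MPK > n+δ = 0.099, so the economy is dynamically efficient (under-saving).

under-saving; MPK ≈ 0.1299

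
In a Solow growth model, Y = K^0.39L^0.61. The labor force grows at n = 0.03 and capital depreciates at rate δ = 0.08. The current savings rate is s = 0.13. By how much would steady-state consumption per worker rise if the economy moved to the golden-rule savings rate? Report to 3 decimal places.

Δc ≈ 0.402

The effective depreciation rate is n + δ = 0.03 + 0.08 = 0.11.
Current steady state (s = 0.13): k* = (0.13/0.11)^(1/0.61) ≈ 1.3150, y* = 1.3150^0.39 ≈ 1.1127, c* = (1−0.13)·1.1127 ≈ 0.9681.
Setting f'(k) = n+δ gives 0.39·k^(0.39−1) = 0.11, hence k_gold = (0.39/0.11)^(1/0.61) ≈ 7.9635.
y_gold = 7.9635^0.39 ≈ 2.2461, c_gold = y_gold − 0.11·k_gold ≈ 1.3701.
Gain: Δc = 1.3701 − 0.9681 ≈ 0.4021.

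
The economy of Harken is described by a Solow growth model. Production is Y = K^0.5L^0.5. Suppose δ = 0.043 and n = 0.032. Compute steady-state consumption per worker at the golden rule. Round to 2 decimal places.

n + δ = 0.032 + 0.043 = 0.075.
At the golden rule the marginal product of capital equals n+δ: 0.5·k^(0.5−1) = 0.075. Solving, k_gold = (0.5/0.075)^(1/0.5) ≈ 44.4444.
y_gold = 44.4444^0.5 ≈ 6.6667.
c_gold = y_gold − (n+δ)·k_gold = 6.6667 − 0.075·44.4444 ≈ 3.3333.

c_gold ≈ 3.33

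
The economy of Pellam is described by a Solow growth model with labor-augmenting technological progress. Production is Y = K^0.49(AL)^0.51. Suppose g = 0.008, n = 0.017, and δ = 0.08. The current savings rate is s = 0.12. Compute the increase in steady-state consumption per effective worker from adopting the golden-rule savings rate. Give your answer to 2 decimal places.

n + g + δ = 0.017 + 0.008 + 0.08 = 0.105.
Current steady state (s = 0.12): k* = (0.12/0.105)^(1/0.51) ≈ 1.2993, y* = 1.2993^0.49 ≈ 1.1369, c* = (1−0.12)·1.1369 ≈ 1.0005.
Setting f'(k) = n+g+δ gives 0.49·k^(0.49−1) = 0.105, hence k_gold = (0.49/0.105)^(1/0.51) ≈ 20.5011.
y_gold = 20.5011^0.49 ≈ 4.3931, c_gold = y_gold − 0.105·k_gold ≈ 2.2405.
Gain: Δc = 2.2405 − 1.0005 ≈ 1.2400.

Δc ≈ 1.24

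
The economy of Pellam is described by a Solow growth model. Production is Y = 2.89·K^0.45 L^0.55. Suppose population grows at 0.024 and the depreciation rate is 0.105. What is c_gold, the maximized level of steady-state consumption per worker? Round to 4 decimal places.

c_gold ≈ 10.5274

Break-even investment rate: n + δ = 0.024 + 0.105 = 0.129.
Setting f'(k) = n+δ gives 0.45·2.89·k^(0.45−1) = 0.129, hence k_gold = (0.45·2.89/0.129)^(1/0.55) ≈ 66.7702.
y_gold = 2.89·66.7702^0.45 ≈ 19.1408.
c_gold = y_gold − (n+δ)·k_gold = 19.1408 − 0.129·66.7702 ≈ 10.5274.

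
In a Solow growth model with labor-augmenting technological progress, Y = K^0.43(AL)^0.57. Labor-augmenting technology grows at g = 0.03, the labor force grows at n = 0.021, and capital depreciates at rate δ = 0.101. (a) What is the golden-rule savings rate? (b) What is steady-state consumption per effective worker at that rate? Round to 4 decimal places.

The effective depreciation rate is n + g + δ = 0.021 + 0.03 + 0.101 = 0.152.
For Cobb-Douglas, s_gold equals capital's share: s_gold = 0.43.
Setting f'(k) = n+g+δ gives 0.43·k^(0.43−1) = 0.152, hence k_gold = (0.43/0.152)^(1/0.57) ≈ 6.1990.
y_gold = 6.1990^0.43 ≈ 2.1913; c_gold = (1−0.43)·y_gold ≈ 1.2490.

(a) s_gold = 0.4300; (b) c_gold ≈ 1.2490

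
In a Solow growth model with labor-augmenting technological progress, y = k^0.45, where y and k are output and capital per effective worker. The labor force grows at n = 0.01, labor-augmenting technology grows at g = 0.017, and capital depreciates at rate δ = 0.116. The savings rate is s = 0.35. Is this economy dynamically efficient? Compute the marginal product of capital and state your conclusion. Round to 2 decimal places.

The effective depreciation rate is n + g + δ = 0.01 + 0.017 + 0.116 = 0.143.
Steady-state k*: s·k^0.45 = 0.143·k gives k* = (0.35/0.143)^(1/0.55) ≈ 5.0908.
MPK = 0.45·5.0908^(-0.55) ≈ 0.1839.
MPK > n+g+δ = 0.143, so the economy is dynamically efficient (under-saving).

dynamically efficient; MPK ≈ 0.18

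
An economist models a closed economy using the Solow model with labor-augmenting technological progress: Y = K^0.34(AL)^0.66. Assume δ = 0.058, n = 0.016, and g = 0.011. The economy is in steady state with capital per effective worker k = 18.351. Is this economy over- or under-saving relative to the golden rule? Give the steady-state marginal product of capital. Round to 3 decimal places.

n + g + δ = 0.016 + 0.011 + 0.058 = 0.085.
MPK = 0.34·k^(0.34−1) = 0.34·18.351^(-0.66) ≈ 0.0498.
MPK < 0.085, so the economy is dynamically inefficient (over-saving).

over-saving; MPK ≈ 0.050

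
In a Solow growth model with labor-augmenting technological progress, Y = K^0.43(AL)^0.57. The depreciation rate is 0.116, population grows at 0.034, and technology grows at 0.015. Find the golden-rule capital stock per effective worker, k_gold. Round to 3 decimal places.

The effective depreciation rate is n + g + δ = 0.034 + 0.015 + 0.116 = 0.165.
Setting f'(k) = n+g+δ gives 0.43·k^(0.43−1) = 0.165, hence k_gold = (0.43/0.165)^(1/0.57) ≈ 5.3678.

k_gold ≈ 5.368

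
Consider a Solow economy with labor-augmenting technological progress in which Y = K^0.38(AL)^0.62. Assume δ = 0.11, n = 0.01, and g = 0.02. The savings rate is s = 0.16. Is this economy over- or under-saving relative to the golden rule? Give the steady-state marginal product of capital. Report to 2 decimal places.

The effective depreciation rate is n + g + δ = 0.01 + 0.02 + 0.11 = 0.14.
Steady-state k*: s·k^0.38 = 0.14·k gives k* = (0.16/0.14)^(1/0.62) ≈ 1.2403.
MPK = 0.38·1.2403^(-0.62) ≈ 0.3325.
MPK > n+g+δ = 0.14, so the economy is dynamically efficient (under-saving).

under-saving; MPK ≈ 0.33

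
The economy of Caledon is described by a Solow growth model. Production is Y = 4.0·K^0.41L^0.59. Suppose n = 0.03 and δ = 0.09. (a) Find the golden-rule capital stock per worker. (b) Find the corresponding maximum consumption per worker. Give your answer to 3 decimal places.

(a) k_gold ≈ 84.111; (b) c_gold ≈ 14.525

The effective depreciation rate is n + δ = 0.03 + 0.09 = 0.12.
At the golden rule the marginal product of capital equals n+δ: 0.41·4.0·k^(0.41−1) = 0.12. Solving, k_gold = (0.41·4.0/0.12)^(1/0.59) ≈ 84.1108.
y_gold = 4.0·84.1108^0.41 ≈ 24.6178; c_gold = y_gold − 0.12·k_gold ≈ 14.5245.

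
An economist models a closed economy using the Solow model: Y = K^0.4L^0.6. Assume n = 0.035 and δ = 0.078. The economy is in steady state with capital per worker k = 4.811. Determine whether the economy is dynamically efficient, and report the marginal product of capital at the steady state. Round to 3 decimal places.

dynamically efficient; MPK ≈ 0.156

Capital per worker breaks even when investment replaces (n + δ)·k; here n + δ = 0.113.
MPK = 0.4·k^(0.4−1) = 0.4·4.811^(-0.6) ≈ 0.1559.
MPK > 0.113, so the economy is dynamically efficient (under-saving).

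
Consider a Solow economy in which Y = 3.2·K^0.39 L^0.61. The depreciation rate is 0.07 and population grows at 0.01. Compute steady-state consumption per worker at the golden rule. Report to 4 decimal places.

c_gold ≈ 11.3057

Break-even investment rate: n + δ = 0.01 + 0.07 = 0.08.
At the golden rule the marginal product of capital equals n+δ: 0.39·3.2·k^(0.39−1) = 0.08. Solving, k_gold = (0.39·3.2/0.08)^(1/0.61) ≈ 90.3529.
y_gold = 3.2·90.3529^0.39 ≈ 18.5339.
c_gold = y_gold − (n+δ)·k_gold = 18.5339 − 0.08·90.3529 ≈ 11.3057.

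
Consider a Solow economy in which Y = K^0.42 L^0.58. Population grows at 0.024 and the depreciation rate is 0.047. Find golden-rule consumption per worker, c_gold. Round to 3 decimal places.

c_gold ≈ 2.101

n + δ = 0.024 + 0.047 = 0.071.
Golden rule sets MPK = n+δ: 0.42·k^(0.42−1) = 0.071, so k_gold = (0.42/0.071)^(1/0.58) ≈ 21.4298.
y_gold = 21.4298^0.42 ≈ 3.6227.
c_gold = y_gold − (n+δ)·k_gold = 3.6227 − 0.071·21.4298 ≈ 2.1011.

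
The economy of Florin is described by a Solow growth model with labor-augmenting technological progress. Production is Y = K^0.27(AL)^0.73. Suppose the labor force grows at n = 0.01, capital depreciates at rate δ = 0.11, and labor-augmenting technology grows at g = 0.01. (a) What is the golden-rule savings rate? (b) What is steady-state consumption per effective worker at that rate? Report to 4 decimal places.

(a) s_gold = 0.2700; (b) c_gold ≈ 0.9566

Break-even investment rate: n + g + δ = 0.01 + 0.01 + 0.11 = 0.13.
For Cobb-Douglas, s_gold equals capital's share: s_gold = 0.27.
At the golden rule the marginal product of capital equals n+g+δ: 0.27·k^(0.27−1) = 0.13. Solving, k_gold = (0.27/0.13)^(1/0.73) ≈ 2.7216.
y_gold = 2.7216^0.27 ≈ 1.3104; c_gold = (1−0.27)·y_gold ≈ 0.9566.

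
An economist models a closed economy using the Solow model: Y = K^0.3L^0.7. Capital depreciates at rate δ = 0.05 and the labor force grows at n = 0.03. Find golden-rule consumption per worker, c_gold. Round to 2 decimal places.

The effective depreciation rate is n + δ = 0.03 + 0.05 = 0.08.
Setting f'(k) = n+δ gives 0.3·k^(0.3−1) = 0.08, hence k_gold = (0.3/0.08)^(1/0.7) ≈ 6.6076.
y_gold = 6.6076^0.3 ≈ 1.7620.
c_gold = y_gold − (n+δ)·k_gold = 1.7620 − 0.08·6.6076 ≈ 1.2334.

c_gold ≈ 1.23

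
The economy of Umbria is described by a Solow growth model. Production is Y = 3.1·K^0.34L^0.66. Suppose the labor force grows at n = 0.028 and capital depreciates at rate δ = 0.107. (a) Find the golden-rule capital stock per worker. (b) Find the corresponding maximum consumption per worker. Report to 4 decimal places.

(a) k_gold ≈ 22.5052; (b) c_gold ≈ 5.8977

Break-even investment rate: n + δ = 0.028 + 0.107 = 0.135.
Golden rule sets MPK = n+δ: 0.34·3.1·k^(0.34−1) = 0.135, so k_gold = (0.34·3.1/0.135)^(1/0.66) ≈ 22.5052.
y_gold = 3.1·22.5052^0.34 ≈ 8.9359; c_gold = y_gold − 0.135·k_gold ≈ 5.8977.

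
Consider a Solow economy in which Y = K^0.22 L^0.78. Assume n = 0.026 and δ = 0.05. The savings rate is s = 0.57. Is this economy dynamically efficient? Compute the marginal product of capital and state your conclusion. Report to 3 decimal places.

n + δ = 0.026 + 0.05 = 0.076.
Steady-state k*: s·k^0.22 = 0.076·k gives k* = (0.57/0.076)^(1/0.78) ≈ 13.2396.
MPK = 0.22·13.2396^(-0.78) ≈ 0.0293.
MPK < n+δ = 0.076, so the economy is dynamically inefficient (over-saving).

dynamically inefficient; MPK ≈ 0.029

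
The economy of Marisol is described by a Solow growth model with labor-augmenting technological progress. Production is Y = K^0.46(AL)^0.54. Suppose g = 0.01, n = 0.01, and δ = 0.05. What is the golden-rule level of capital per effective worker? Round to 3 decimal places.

The effective depreciation rate is n + g + δ = 0.01 + 0.01 + 0.05 = 0.07.
Maximizing c = f(k) − (n+g+δ)·k gives f'(k) = n+g+δ, i.e. 0.46·k^(0.46−1) = 0.07, so k_gold = (0.46/0.07)^(1/0.54) ≈ 32.6727.

k_gold ≈ 32.673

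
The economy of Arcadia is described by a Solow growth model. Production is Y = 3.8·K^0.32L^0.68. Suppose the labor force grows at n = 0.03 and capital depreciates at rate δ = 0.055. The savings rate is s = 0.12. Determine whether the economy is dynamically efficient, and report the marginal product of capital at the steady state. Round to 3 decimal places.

n + δ = 0.03 + 0.055 = 0.085.
Steady-state k*: s·A·k^0.32 = 0.085·k gives k* = (0.12·3.8/0.085)^(1/0.68) ≈ 11.8266.
MPK = 0.32·3.8·11.8266^(-0.68) ≈ 0.2267.
MPK > n+δ = 0.085, so the economy is dynamically efficient (under-saving).

dynamically efficient; MPK ≈ 0.227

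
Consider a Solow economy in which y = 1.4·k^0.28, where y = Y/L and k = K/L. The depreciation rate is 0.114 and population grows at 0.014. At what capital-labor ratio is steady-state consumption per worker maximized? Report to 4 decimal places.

k_gold ≈ 4.7327

Capital per worker breaks even when investment replaces (n + δ)·k; here n + δ = 0.128.
Setting f'(k) = n+δ gives 0.28·1.4·k^(0.28−1) = 0.128, hence k_gold = (0.28·1.4/0.128)^(1/0.72) ≈ 4.7327.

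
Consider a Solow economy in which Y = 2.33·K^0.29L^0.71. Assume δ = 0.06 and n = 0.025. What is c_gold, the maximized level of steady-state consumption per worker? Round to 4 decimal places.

c_gold ≈ 3.8580

The effective depreciation rate is n + δ = 0.025 + 0.06 = 0.085.
Golden rule sets MPK = n+δ: 0.29·2.33·k^(0.29−1) = 0.085, so k_gold = (0.29·2.33/0.085)^(1/0.71) ≈ 18.5386.
y_gold = 2.33·18.5386^0.29 ≈ 5.4337.
c_gold = y_gold − (n+δ)·k_gold = 5.4337 − 0.085·18.5386 ≈ 3.8580.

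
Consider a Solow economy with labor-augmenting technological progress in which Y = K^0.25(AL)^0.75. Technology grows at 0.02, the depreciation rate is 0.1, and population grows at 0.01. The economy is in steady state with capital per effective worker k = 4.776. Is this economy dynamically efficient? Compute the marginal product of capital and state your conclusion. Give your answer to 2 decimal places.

dynamically inefficient; MPK ≈ 0.08

The effective depreciation rate is n + g + δ = 0.01 + 0.02 + 0.1 = 0.13.
MPK = 0.25·k^(0.25−1) = 0.25·4.776^(-0.75) ≈ 0.0774.
MPK < 0.13, so the economy is dynamically inefficient (over-saving).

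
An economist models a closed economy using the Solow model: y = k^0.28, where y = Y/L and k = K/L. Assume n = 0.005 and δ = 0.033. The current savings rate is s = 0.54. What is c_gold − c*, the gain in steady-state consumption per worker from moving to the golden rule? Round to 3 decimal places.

Break-even investment rate: n + δ = 0.005 + 0.033 = 0.038.
Current steady state (s = 0.54): k* = (0.54/0.038)^(1/0.72) ≈ 39.8885, y* = 39.8885^0.28 ≈ 2.8070, c* = (1−0.54)·2.8070 ≈ 1.2912.
Setting f'(k) = n+δ gives 0.28·k^(0.28−1) = 0.038, hence k_gold = (0.28/0.038)^(1/0.72) ≈ 16.0209.
y_gold = 16.0209^0.28 ≈ 2.1743, c_gold = y_gold − 0.038·k_gold ≈ 1.5655.
Gain: Δc = 1.5655 − 1.2912 ≈ 0.2743.

Δc ≈ 0.274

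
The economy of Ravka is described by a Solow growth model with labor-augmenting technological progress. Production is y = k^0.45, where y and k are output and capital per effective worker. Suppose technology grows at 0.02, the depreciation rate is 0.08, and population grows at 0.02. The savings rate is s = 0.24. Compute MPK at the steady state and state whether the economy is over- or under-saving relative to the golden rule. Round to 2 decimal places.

under-saving; MPK ≈ 0.22

n + g + δ = 0.02 + 0.02 + 0.08 = 0.12.
Steady-state k*: s·k^0.45 = 0.12·k gives k* = (0.24/0.12)^(1/0.55) ≈ 3.5264.
MPK = 0.45·3.5264^(-0.55) ≈ 0.2250.
MPK > n+g+δ = 0.12, so the economy is dynamically efficient (under-saving).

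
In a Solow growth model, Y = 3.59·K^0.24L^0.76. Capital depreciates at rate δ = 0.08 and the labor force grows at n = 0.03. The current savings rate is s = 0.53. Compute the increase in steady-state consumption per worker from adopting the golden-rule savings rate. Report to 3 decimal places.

Δc ≈ 1.076

Capital per worker breaks even when investment replaces (n + δ)·k; here n + δ = 0.11.
Current steady state (s = 0.53): k* = (0.53·3.59/0.11)^(1/0.76) ≈ 42.5518, y* = 3.59·42.5518^0.24 ≈ 8.8315, c* = (1−0.53)·8.8315 ≈ 4.1508.
Setting f'(k) = n+δ gives 0.24·3.59·k^(0.24−1) = 0.11, hence k_gold = (0.24·3.59/0.11)^(1/0.76) ≈ 15.0038.
y_gold = 3.59·15.0038^0.24 ≈ 6.8767, c_gold = y_gold − 0.11·k_gold ≈ 5.2263.
Gain: Δc = 5.2263 − 4.1508 ≈ 1.0755.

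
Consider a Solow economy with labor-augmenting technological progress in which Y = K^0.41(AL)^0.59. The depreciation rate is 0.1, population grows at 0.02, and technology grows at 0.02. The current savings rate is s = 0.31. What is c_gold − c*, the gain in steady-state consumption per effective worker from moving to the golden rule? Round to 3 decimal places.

n + g + δ = 0.02 + 0.02 + 0.1 = 0.14.
Current steady state (s = 0.31): k* = (0.31/0.14)^(1/0.59) ≈ 3.8472, y* = 3.8472^0.41 ≈ 1.7374, c* = (1−0.31)·1.7374 ≈ 1.1988.
Maximizing c = f(k) − (n+g+δ)·k gives f'(k) = n+g+δ, i.e. 0.41·k^(0.41−1) = 0.14, so k_gold = (0.41/0.14)^(1/0.59) ≈ 6.1793.
y_gold = 6.1793^0.41 ≈ 2.1100, c_gold = y_gold − 0.14·k_gold ≈ 1.2449.
Gain: Δc = 1.2449 − 1.1988 ≈ 0.0461.

Δc ≈ 0.046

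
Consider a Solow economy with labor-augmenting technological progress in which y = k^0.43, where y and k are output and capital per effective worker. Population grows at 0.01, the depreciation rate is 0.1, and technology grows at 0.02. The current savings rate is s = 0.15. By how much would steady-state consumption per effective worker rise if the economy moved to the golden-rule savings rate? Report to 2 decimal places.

Δc ≈ 0.46

Capital per effective worker breaks even when investment replaces (n + g + δ)·k; here n + g + δ = 0.13.
Current steady state (s = 0.15): k* = (0.15/0.13)^(1/0.57) ≈ 1.2854, y* = 1.2854^0.43 ≈ 1.1140, c* = (1−0.15)·1.1140 ≈ 0.9469.
Setting f'(k) = n+g+δ gives 0.43·k^(0.43−1) = 0.13, hence k_gold = (0.43/0.13)^(1/0.57) ≈ 8.1554.
y_gold = 8.1554^0.43 ≈ 2.4656, c_gold = y_gold − 0.13·k_gold ≈ 1.4054.
Gain: Δc = 1.4054 − 0.9469 ≈ 0.4585.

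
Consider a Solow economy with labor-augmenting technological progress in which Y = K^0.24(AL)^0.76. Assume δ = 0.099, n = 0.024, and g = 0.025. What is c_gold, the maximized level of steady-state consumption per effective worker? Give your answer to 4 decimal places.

c_gold ≈ 0.8853

Break-even investment rate: n + g + δ = 0.024 + 0.025 + 0.099 = 0.148.
Golden rule sets MPK = n+g+δ: 0.24·k^(0.24−1) = 0.148, so k_gold = (0.24/0.148)^(1/0.76) ≈ 1.8891.
y_gold = 1.8891^0.24 ≈ 1.1649.
c_gold = y_gold − (n+g+δ)·k_gold = 1.1649 − 0.148·1.8891 ≈ 0.8853.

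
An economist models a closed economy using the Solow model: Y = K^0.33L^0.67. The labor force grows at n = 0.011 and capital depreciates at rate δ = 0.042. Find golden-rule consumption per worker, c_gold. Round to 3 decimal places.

c_gold ≈ 1.649

n + δ = 0.011 + 0.042 = 0.053.
Maximizing c = f(k) − (n+δ)·k gives f'(k) = n+δ, i.e. 0.33·k^(0.33−1) = 0.053, so k_gold = (0.33/0.053)^(1/0.67) ≈ 15.3260.
y_gold = 15.3260^0.33 ≈ 2.4615.
c_gold = y_gold − (n+δ)·k_gold = 2.4615 − 0.053·15.3260 ≈ 1.6492.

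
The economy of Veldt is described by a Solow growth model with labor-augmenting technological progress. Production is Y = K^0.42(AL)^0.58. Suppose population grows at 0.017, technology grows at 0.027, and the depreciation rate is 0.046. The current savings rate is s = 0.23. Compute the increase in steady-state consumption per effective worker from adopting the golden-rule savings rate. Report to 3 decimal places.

Δc ≈ 0.251

Break-even investment rate: n + g + δ = 0.017 + 0.027 + 0.046 = 0.09.
Current steady state (s = 0.23): k* = (0.23/0.09)^(1/0.58) ≈ 5.0415, y* = 5.0415^0.42 ≈ 1.9728, c* = (1−0.23)·1.9728 ≈ 1.5190.
Golden rule sets MPK = n+g+δ: 0.42·k^(0.42−1) = 0.09, so k_gold = (0.42/0.09)^(1/0.58) ≈ 14.2384.
y_gold = 14.2384^0.42 ≈ 3.0511, c_gold = y_gold − 0.09·k_gold ≈ 1.7696.
Gain: Δc = 1.7696 − 1.5190 ≈ 0.2506.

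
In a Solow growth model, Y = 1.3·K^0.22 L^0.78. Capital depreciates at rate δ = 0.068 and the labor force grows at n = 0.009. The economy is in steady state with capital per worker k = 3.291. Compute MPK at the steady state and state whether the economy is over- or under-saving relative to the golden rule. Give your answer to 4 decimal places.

under-saving; MPK ≈ 0.1129

n + δ = 0.009 + 0.068 = 0.077.
MPK = 0.22·1.3·k^(0.22−1) = 0.22·1.3·3.291^(-0.78) ≈ 0.1129.
MPK > 0.077, so the economy is dynamically efficient (under-saving).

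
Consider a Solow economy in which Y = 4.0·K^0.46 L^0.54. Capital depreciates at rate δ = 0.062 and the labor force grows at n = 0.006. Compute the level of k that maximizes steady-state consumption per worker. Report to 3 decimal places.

The effective depreciation rate is n + δ = 0.006 + 0.062 = 0.068.
Golden rule sets MPK = n+δ: 0.46·4.0·k^(0.46−1) = 0.068, so k_gold = (0.46·4.0/0.068)^(1/0.54) ≈ 449.1836.

k_gold ≈ 449.184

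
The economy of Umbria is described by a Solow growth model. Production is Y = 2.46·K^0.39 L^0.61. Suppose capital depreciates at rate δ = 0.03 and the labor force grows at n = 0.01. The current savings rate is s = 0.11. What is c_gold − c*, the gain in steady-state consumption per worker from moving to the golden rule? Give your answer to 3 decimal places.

Δc ≈ 4.010

Capital per worker breaks even when investment replaces (n + δ)·k; here n + δ = 0.04.
Current steady state (s = 0.11): k* = (0.11·2.46/0.04)^(1/0.61) ≈ 22.9665, y* = 2.46·22.9665^0.39 ≈ 8.3515, c* = (1−0.11)·8.3515 ≈ 7.4328.
Golden rule sets MPK = n+δ: 0.39·2.46·k^(0.39−1) = 0.04, so k_gold = (0.39·2.46/0.04)^(1/0.61) ≈ 182.8927.
y_gold = 2.46·182.8927^0.39 ≈ 18.7582, c_gold = y_gold − 0.04·k_gold ≈ 11.4425.
Gain: Δc = 11.4425 − 7.4328 ≈ 4.0097.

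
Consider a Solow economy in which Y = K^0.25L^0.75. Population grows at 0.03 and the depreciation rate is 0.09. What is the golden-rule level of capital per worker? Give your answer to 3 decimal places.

The effective depreciation rate is n + δ = 0.03 + 0.09 = 0.12.
Maximizing c = f(k) − (n+δ)·k gives f'(k) = n+δ, i.e. 0.25·k^(0.25−1) = 0.12, so k_gold = (0.25/0.12)^(1/0.75) ≈ 2.6608.

k_gold ≈ 2.661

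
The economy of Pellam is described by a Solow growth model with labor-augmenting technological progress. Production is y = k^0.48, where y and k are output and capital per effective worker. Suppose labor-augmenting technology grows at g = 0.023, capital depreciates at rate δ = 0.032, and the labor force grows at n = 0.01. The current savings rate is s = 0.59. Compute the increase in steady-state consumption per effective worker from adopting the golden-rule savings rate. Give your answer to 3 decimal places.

Δc ≈ 0.152

n + g + δ = 0.01 + 0.023 + 0.032 = 0.065.
Current steady state (s = 0.59): k* = (0.59/0.065)^(1/0.52) ≈ 69.5328, y* = 69.5328^0.48 ≈ 7.6604, c* = (1−0.59)·7.6604 ≈ 3.1408.
At the golden rule the marginal product of capital equals n+g+δ: 0.48·k^(0.48−1) = 0.065. Solving, k_gold = (0.48/0.065)^(1/0.52) ≈ 46.7586.
y_gold = 46.7586^0.48 ≈ 6.3319, c_gold = y_gold − 0.065·k_gold ≈ 3.2926.
Gain: Δc = 3.2926 − 3.1408 ≈ 0.1518.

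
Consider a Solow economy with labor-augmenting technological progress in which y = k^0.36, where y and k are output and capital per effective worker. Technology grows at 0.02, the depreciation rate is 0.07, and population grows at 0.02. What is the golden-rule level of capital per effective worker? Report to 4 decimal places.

k_gold ≈ 6.3760

Break-even investment rate: n + g + δ = 0.02 + 0.02 + 0.07 = 0.11.
At the golden rule the marginal product of capital equals n+g+δ: 0.36·k^(0.36−1) = 0.11. Solving, k_gold = (0.36/0.11)^(1/0.64) ≈ 6.3760.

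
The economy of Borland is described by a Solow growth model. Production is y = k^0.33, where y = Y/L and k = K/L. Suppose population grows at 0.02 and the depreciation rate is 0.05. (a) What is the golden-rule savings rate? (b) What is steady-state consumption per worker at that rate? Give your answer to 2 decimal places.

Break-even investment rate: n + δ = 0.02 + 0.05 = 0.07.
For Cobb-Douglas, s_gold equals capital's share: s_gold = 0.33.
Golden rule sets MPK = n+δ: 0.33·k^(0.33−1) = 0.07, so k_gold = (0.33/0.07)^(1/0.67) ≈ 10.1181.
y_gold = 10.1181^0.33 ≈ 2.1463; c_gold = (1−0.33)·y_gold ≈ 1.4380.

(a) s_gold = 0.33; (b) c_gold ≈ 1.44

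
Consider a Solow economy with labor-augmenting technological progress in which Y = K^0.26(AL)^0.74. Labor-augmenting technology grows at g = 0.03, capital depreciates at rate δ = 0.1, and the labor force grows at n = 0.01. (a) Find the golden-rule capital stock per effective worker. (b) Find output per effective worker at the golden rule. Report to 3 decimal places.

(a) k_gold ≈ 2.308; (b) y_gold ≈ 1.243

Capital per effective worker breaks even when investment replaces (n + g + δ)·k; here n + g + δ = 0.14.
Setting f'(k) = n+g+δ gives 0.26·k^(0.26−1) = 0.14, hence k_gold = (0.26/0.14)^(1/0.74) ≈ 2.3084.
y_gold = 2.3084^0.26 ≈ 1.2430.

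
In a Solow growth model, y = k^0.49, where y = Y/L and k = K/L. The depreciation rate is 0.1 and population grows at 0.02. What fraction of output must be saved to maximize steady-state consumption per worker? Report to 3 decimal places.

Capital per worker breaks even when investment replaces (n + δ)·k; here n + δ = 0.12.
At the golden rule MPK = n+δ, and in any Cobb-Douglas steady state s = (n+δ)·k/y = MPK·k/y = capital's share 0.49.

s_gold = 0.490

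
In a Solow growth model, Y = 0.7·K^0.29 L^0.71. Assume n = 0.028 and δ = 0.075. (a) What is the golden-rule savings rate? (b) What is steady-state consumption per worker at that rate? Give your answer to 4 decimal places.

Break-even investment rate: n + δ = 0.028 + 0.075 = 0.103.
For Cobb-Douglas, s_gold equals capital's share: s_gold = 0.29.
At the golden rule the marginal product of capital equals n+δ: 0.29·0.7·k^(0.29−1) = 0.103. Solving, k_gold = (0.29·0.7/0.103)^(1/0.71) ≈ 2.6002.
y_gold = 0.7·2.6002^0.29 ≈ 0.9235; c_gold = (1−0.29)·y_gold ≈ 0.6557.

(a) s_gold = 0.2900; (b) c_gold ≈ 0.6557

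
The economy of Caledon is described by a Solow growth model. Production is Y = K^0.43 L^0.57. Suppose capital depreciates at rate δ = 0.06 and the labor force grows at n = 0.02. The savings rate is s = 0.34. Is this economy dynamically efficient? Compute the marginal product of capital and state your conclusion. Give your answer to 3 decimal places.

dynamically efficient; MPK ≈ 0.101

n + δ = 0.02 + 0.06 = 0.08.
Steady-state k*: s·k^0.43 = 0.08·k gives k* = (0.34/0.08)^(1/0.57) ≈ 12.6601.
MPK = 0.43·12.6601^(-0.57) ≈ 0.1012.
MPK > n+δ = 0.08, so the economy is dynamically efficient (under-saving).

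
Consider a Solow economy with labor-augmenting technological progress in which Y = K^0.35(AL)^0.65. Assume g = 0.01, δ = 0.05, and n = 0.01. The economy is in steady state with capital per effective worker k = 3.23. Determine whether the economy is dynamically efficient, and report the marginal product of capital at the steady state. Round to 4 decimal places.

Capital per effective worker breaks even when investment replaces (n + g + δ)·k; here n + g + δ = 0.07.
MPK = 0.35·k^(0.35−1) = 0.35·3.23^(-0.65) ≈ 0.1633.
MPK > 0.07, so the economy is dynamically efficient (under-saving).

dynamically efficient; MPK ≈ 0.1633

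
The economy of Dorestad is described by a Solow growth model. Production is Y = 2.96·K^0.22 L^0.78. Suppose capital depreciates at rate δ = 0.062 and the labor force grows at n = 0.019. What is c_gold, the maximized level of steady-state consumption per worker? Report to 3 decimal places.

c_gold ≈ 4.156

Capital per worker breaks even when investment replaces (n + δ)·k; here n + δ = 0.081.
Golden rule sets MPK = n+δ: 0.22·2.96·k^(0.22−1) = 0.081, so k_gold = (0.22·2.96/0.081)^(1/0.78) ≈ 14.4727.
y_gold = 2.96·14.4727^0.22 ≈ 5.3286.
c_gold = y_gold − (n+δ)·k_gold = 5.3286 − 0.081·14.4727 ≈ 4.1563.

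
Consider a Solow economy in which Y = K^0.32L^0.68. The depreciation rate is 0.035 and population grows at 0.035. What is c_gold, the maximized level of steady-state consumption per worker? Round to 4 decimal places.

Break-even investment rate: n + δ = 0.035 + 0.035 = 0.07.
Maximizing c = f(k) − (n+δ)·k gives f'(k) = n+δ, i.e. 0.32·k^(0.32−1) = 0.07, so k_gold = (0.32/0.07)^(1/0.68) ≈ 9.3468.
y_gold = 9.3468^0.32 ≈ 2.0446.
c_gold = y_gold − (n+δ)·k_gold = 2.0446 − 0.07·9.3468 ≈ 1.3903.

c_gold ≈ 1.3903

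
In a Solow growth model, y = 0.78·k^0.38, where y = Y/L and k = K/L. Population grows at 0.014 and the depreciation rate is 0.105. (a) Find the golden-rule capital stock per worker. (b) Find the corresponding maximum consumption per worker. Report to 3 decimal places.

n + δ = 0.014 + 0.105 = 0.119.
Golden rule sets MPK = n+δ: 0.38·0.78·k^(0.38−1) = 0.119, so k_gold = (0.38·0.78/0.119)^(1/0.62) ≈ 4.3576.
y_gold = 0.78·4.3576^0.38 ≈ 1.3646; c_gold = y_gold − 0.119·k_gold ≈ 0.8461.

(a) k_gold ≈ 4.358; (b) c_gold ≈ 0.846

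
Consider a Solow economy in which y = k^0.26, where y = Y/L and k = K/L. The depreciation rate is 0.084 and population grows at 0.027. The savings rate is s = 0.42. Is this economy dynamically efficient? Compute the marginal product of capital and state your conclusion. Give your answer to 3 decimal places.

Break-even investment rate: n + δ = 0.027 + 0.084 = 0.111.
Steady-state k*: s·k^0.26 = 0.111·k gives k* = (0.42/0.111)^(1/0.74) ≈ 6.0392.
MPK = 0.26·6.0392^(-0.74) ≈ 0.0687.
MPK < n+δ = 0.111, so the economy is dynamically inefficient (over-saving).

dynamically inefficient; MPK ≈ 0.069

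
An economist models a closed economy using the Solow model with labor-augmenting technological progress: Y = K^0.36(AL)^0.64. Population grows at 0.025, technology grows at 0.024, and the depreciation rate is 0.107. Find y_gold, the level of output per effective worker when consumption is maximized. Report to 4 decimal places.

Break-even investment rate: n + g + δ = 0.025 + 0.024 + 0.107 = 0.156.
At the golden rule the marginal product of capital equals n+g+δ: 0.36·k^(0.36−1) = 0.156. Solving, k_gold = (0.36/0.156)^(1/0.64) ≈ 3.6937.
Output: y_gold = k_gold^0.36 = 3.6937^0.36 ≈ 1.6006.

y_gold ≈ 1.6006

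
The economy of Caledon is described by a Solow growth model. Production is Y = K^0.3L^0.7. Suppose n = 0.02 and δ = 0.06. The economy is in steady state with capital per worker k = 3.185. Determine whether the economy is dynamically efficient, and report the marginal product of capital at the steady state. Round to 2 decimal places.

dynamically efficient; MPK ≈ 0.13

n + δ = 0.02 + 0.06 = 0.08.
MPK = 0.3·k^(0.3−1) = 0.3·3.185^(-0.7) ≈ 0.1333.
MPK > 0.08, so the economy is dynamically efficient (under-saving).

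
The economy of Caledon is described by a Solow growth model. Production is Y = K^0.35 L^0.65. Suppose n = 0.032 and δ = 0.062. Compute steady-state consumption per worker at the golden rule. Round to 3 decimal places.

Break-even investment rate: n + δ = 0.032 + 0.062 = 0.094.
Golden rule sets MPK = n+δ: 0.35·k^(0.35−1) = 0.094, so k_gold = (0.35/0.094)^(1/0.65) ≈ 7.5573.
y_gold = 7.5573^0.35 ≈ 2.0297.
c_gold = y_gold − (n+δ)·k_gold = 2.0297 − 0.094·7.5573 ≈ 1.3193.

c_gold ≈ 1.319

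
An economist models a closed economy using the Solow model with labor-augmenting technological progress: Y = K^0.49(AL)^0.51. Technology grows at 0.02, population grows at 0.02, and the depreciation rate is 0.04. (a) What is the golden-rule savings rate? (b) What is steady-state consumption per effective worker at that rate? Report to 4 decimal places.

Capital per effective worker breaks even when investment replaces (n + g + δ)·k; here n + g + δ = 0.08.
For Cobb-Douglas, s_gold equals capital's share: s_gold = 0.49.
Golden rule sets MPK = n+g+δ: 0.49·k^(0.49−1) = 0.08, so k_gold = (0.49/0.08)^(1/0.51) ≈ 34.9418.
y_gold = 34.9418^0.49 ≈ 5.7048; c_gold = (1−0.49)·y_gold ≈ 2.9094.

(a) s_gold = 0.4900; (b) c_gold ≈ 2.9094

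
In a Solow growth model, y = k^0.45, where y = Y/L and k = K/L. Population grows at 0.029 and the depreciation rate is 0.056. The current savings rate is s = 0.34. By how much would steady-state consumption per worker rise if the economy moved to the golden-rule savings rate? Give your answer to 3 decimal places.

Capital per worker breaks even when investment replaces (n + δ)·k; here n + δ = 0.085.
Current steady state (s = 0.34): k* = (0.34/0.085)^(1/0.55) ≈ 12.4353, y* = 12.4353^0.45 ≈ 3.1088, c* = (1−0.34)·3.1088 ≈ 2.0518.
Setting f'(k) = n+δ gives 0.45·k^(0.45−1) = 0.085, hence k_gold = (0.45/0.085)^(1/0.55) ≈ 20.7009.
y_gold = 20.7009^0.45 ≈ 3.9102, c_gold = y_gold − 0.085·k_gold ≈ 2.1506.
Gain: Δc = 2.1506 − 2.0518 ≈ 0.0988.

Δc ≈ 0.099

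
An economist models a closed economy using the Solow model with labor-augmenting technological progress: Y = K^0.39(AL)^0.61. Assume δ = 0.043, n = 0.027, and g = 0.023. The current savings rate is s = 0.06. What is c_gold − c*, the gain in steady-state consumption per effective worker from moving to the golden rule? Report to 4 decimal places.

n + g + δ = 0.027 + 0.023 + 0.043 = 0.093.
Current steady state (s = 0.06): k* = (0.06/0.093)^(1/0.61) ≈ 0.4875, y* = 0.4875^0.39 ≈ 0.7556, c* = (1−0.06)·0.7556 ≈ 0.7103.
Maximizing c = f(k) − (n+g+δ)·k gives f'(k) = n+g+δ, i.e. 0.39·k^(0.39−1) = 0.093, so k_gold = (0.39/0.093)^(1/0.61) ≈ 10.4864.
y_gold = 10.4864^0.39 ≈ 2.5006, c_gold = y_gold − 0.093·k_gold ≈ 1.5254.
Gain: Δc = 1.5254 − 0.7103 ≈ 0.8151.

Δc ≈ 0.8151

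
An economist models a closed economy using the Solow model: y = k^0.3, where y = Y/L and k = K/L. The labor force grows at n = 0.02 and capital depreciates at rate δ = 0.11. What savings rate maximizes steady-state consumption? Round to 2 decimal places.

n + δ = 0.02 + 0.11 = 0.13.
At the golden rule MPK = n+δ, and in any Cobb-Douglas steady state s = (n+δ)·k/y = MPK·k/y = capital's share 0.3.

s_gold = 0.30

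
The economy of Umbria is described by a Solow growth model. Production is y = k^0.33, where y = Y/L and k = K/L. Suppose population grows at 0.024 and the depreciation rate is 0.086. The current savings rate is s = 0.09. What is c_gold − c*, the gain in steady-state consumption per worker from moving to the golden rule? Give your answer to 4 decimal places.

n + δ = 0.024 + 0.086 = 0.11.
Current steady state (s = 0.09): k* = (0.09/0.11)^(1/0.67) ≈ 0.7412, y* = 0.7412^0.33 ≈ 0.9059, c* = (1−0.09)·0.9059 ≈ 0.8244.
Maximizing c = f(k) − (n+δ)·k gives f'(k) = n+δ, i.e. 0.33·k^(0.33−1) = 0.11, so k_gold = (0.33/0.11)^(1/0.67) ≈ 5.1537.
y_gold = 5.1537^0.33 ≈ 1.7179, c_gold = y_gold − 0.11·k_gold ≈ 1.1510.
Gain: Δc = 1.1510 − 0.8244 ≈ 0.3266.

Δc ≈ 0.3266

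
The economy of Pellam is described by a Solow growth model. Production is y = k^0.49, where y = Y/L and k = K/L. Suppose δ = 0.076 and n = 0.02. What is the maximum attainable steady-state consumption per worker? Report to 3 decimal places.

c_gold ≈ 2.442

The effective depreciation rate is n + δ = 0.02 + 0.076 = 0.096.
Maximizing c = f(k) − (n+δ)·k gives f'(k) = n+δ, i.e. 0.49·k^(0.49−1) = 0.096, so k_gold = (0.49/0.096)^(1/0.51) ≈ 24.4393.
y_gold = 24.4393^0.49 ≈ 4.7881.
c_gold = y_gold − (n+δ)·k_gold = 4.7881 − 0.096·24.4393 ≈ 2.4419.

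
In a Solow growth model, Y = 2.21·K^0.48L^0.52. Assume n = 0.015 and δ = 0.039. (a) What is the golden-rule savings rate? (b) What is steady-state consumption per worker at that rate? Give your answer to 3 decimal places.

The effective depreciation rate is n + δ = 0.015 + 0.039 = 0.054.
For Cobb-Douglas, s_gold equals capital's share: s_gold = 0.48.
At the golden rule the marginal product of capital equals n+δ: 0.48·2.21·k^(0.48−1) = 0.054. Solving, k_gold = (0.48·2.21/0.054)^(1/0.52) ≈ 306.9019.
y_gold = 2.21·306.9019^0.48 ≈ 34.5265; c_gold = (1−0.48)·y_gold ≈ 17.9538.

(a) s_gold = 0.480; (b) c_gold ≈ 17.954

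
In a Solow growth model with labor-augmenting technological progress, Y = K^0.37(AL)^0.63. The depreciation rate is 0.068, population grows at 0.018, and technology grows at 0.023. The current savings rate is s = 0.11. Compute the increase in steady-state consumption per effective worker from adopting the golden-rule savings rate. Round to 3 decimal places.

Δc ≈ 0.397

n + g + δ = 0.018 + 0.023 + 0.068 = 0.109.
Current steady state (s = 0.11): k* = (0.11/0.109)^(1/0.63) ≈ 1.0146, y* = 1.0146^0.37 ≈ 1.0054, c* = (1−0.11)·1.0054 ≈ 0.8948.
Maximizing c = f(k) − (n+g+δ)·k gives f'(k) = n+g+δ, i.e. 0.37·k^(0.37−1) = 0.109, so k_gold = (0.37/0.109)^(1/0.63) ≈ 6.9583.
y_gold = 6.9583^0.37 ≈ 2.0499, c_gold = y_gold − 0.109·k_gold ≈ 1.2914.
Gain: Δc = 1.2914 − 0.8948 ≈ 0.3966.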